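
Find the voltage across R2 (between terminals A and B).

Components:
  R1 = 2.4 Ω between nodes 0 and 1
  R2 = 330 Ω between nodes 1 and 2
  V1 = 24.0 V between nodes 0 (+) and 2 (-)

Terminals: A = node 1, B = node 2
R1 and R2 are in series across V1 (node 0 → node 1 → node 2), and the output A–B is taken across R2, so this is a voltage divider.
Series current: I = V1/(R1 + R2) = 24/(2.4 + 330) = 24/332.4 = 0.0722 A
V_R2 = I × R2 = V1 × R2/(R1 + R2) = 24 × 330/332.4 = 23.83 V

Final answer: 23.83 V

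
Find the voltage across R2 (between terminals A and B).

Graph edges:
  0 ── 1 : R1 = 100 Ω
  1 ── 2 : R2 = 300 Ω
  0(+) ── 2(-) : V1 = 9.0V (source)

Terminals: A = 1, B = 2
R1 and R2 are in series across V1 (node 0 → node 1 → node 2), and the output A–B is taken across R2, so this is a voltage divider.
Series current: I = V1/(R1 + R2) = 9/(100 + 300) = 9/400 = 0.0225 A
V_R2 = I × R2 = V1 × R2/(R1 + R2) = 9 × 300/400 = 6.75 V

Final answer: 6.75 V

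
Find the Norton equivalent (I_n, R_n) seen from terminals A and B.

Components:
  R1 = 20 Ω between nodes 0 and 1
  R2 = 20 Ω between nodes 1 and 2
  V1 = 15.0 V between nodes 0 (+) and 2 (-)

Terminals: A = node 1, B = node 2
Find the Thévenin equivalent first; then I_n = V_th/R_th and R_n = R_th.
Step 1 — V_th is the open-circuit voltage V_A - V_B (nothing connected across the terminals).
Nodal analysis, taking node 2 as the 0 V reference.
Source V1 fixes V_0 = 15 V.
KCL at each unknown node (sum of currents leaving = 0; resistances in Ω):
  Node 1: (V_1 - 15)/20 + (V_1 - 0)/20 = 0
Collecting terms: 0.1 × V_1 = 0.75  =>  V_1 = 7.5 V
V_th = V_1 - V_2 = 7.5 - 0 = 7.5 V
Step 2 — R_th: zero the source — replace V1 by a short circuit (node 2 merges into node 0) — and find the resistance seen between A (node 1) and B (node 0).
Reduce the network between node 1 (A) and node 0 (B) by series/parallel combination:
  Rp1 = R1 ‖ R2 (parallel, both between nodes 0 and 1) = 1/(1/20 + 1/20) = 10 Ω
R_th = 10 Ω
I_n = V_th/R_th = 7.5/10 = 0.75 A, and R_n = R_th = 10 Ω

Final answer: I_n = 0.75 A, R_n = 10 Ω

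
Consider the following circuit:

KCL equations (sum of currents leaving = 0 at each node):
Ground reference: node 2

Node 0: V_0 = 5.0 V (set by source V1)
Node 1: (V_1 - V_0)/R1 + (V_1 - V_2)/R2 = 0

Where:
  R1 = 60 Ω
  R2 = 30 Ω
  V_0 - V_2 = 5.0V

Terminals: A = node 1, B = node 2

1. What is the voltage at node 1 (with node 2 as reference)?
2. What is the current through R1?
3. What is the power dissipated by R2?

Nodal analysis, taking node 2 as the 0 V reference.
Source V1 fixes V_0 = 5 V.
KCL at each unknown node (sum of currents leaving = 0; resistances in Ω):
  Node 1: (V_1 - 5)/60 + (V_1 - 0)/30 = 0
Collecting terms: 0.05 × V_1 = 0.08333  =>  V_1 = 1.667 V
Part 1:
  Read off the nodal solution: V_1 = 1.667 V
Part 2:
  I_R1 = (V_0 - V_1)/R1 = (5 - 1.667)/60 = 0.05556 A
  Magnitude: I_R1 = 0.05556 A
Part 3:
  I_R2 = (V_1 - V_2)/R2 = (1.667 - 0)/30 = 0.05556 A
  P_R2 = I_R2² × R2 = (0.05556)² × 30 = 0.09259 W

Final answers:
1. V_1 = 1.667 V
2. I_R1 = 0.05556 A
3. P_R2 = 0.09259 W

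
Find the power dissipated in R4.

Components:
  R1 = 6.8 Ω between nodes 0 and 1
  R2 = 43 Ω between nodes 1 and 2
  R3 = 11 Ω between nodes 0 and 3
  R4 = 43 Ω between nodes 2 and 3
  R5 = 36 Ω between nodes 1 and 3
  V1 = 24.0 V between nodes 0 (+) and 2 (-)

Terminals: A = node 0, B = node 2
Nodal analysis, taking node 2 as the 0 V reference.
Source V1 fixes V_0 = 24 V.
KCL at each unknown node (sum of currents leaving = 0; resistances in Ω):
  Node 1: (V_1 - 24)/6.8 + (V_1 - 0)/43 + (V_1 - V_3)/36 = 0
  Node 3: (V_3 - 24)/11 + (V_3 - 0)/43 + (V_3 - V_1)/36 = 0
Collecting terms (coefficients in siemens):
  0.1981·V_1 - 0.02778·V_3 = 3.529
  0.1419·V_3 - 0.02778·V_1 = 2.182
Determinant D = (0.1981)(0.1419) - (-0.02778)(-0.02778) = 0.02735
V_1 = [(3.529)(0.1419) - (-0.02778)(2.182)]/D = 20.54 V
V_3 = [(0.1981)(2.182) - (3.529)(-0.02778)]/D = 19.39 V
I_R4 = (V_2 - V_3)/R4 = (0 - 19.39)/43 = -0.4509 A
P_R4 = I_R4² × R4 = (-0.4509)² × 43 = 8.743 W

Final answer: 8.743 W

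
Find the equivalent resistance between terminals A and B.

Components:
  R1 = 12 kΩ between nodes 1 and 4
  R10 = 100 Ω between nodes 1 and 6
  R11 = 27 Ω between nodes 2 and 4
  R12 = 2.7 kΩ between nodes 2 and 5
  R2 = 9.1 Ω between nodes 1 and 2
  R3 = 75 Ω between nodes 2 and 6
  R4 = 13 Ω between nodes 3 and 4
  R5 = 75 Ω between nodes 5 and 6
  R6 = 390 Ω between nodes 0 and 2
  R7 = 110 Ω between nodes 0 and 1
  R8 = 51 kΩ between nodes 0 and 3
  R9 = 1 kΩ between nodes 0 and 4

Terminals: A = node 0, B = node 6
The network is not a plain series/parallel combination. Inject a 1 A test current into terminal A (node 0) and return it from terminal B (node 6); then R_eq = V_A / (1 A).
Nodal analysis, taking node 6 as the 0 V reference.
Current source I_test pushes 1 A into node 0 and draws it out of node 6.
KCL at each unknown node (sum of currents leaving = 0; resistances in Ω):
  Node 0: (V_0 - V_2)/390 + (V_0 - V_1)/110 + (V_0 - V_3)/51000 + (V_0 - V_4)/1000 - 1 = 0
  Node 1: (V_1 - V_0)/110 + (V_1 - V_4)/12000 + (V_1 - V_2)/9.1 + (V_1 - 0)/100 = 0
  Node 2: (V_2 - V_0)/390 + (V_2 - V_1)/9.1 + (V_2 - 0)/75 + (V_2 - V_4)/27 + (V_2 - V_5)/2700 = 0
  Node 3: (V_3 - V_0)/51000 + (V_3 - V_4)/13 = 0
  Node 4: (V_4 - V_0)/1000 + (V_4 - V_1)/12000 + (V_4 - V_2)/27 + (V_4 - V_3)/13 = 0
  Node 5: (V_5 - V_2)/2700 + (V_5 - 0)/75 = 0
Collecting terms (coefficients in siemens):
  0.01267·V_0 - 0.009091·V_1 - 0.002564·V_2 - 0.00001961·V_3 - 0.001·V_4 = 1
  0.1291·V_1 - 0.009091·V_0 - 0.1099·V_2 - 0.00008333·V_4 = 0
  0.1632·V_2 - 0.002564·V_0 - 0.1099·V_1 - 0.03704·V_4 - 0.0003704·V_5 = 0
  0.07694·V_3 - 0.00001961·V_0 - 0.07692·V_4 = 0
  0.115·V_4 - 0.001·V_0 - 0.00008333·V_1 - 0.03704·V_2 - 0.07692·V_3 = 0
  0.0137·V_5 - 0.0003704·V_2 = 0
Solving these 6 simultaneous equations (Gaussian elimination) gives:
  V_0 = 122 V, V_1 = 43.66 V, V_2 = 41.15 V, V_3 = 43.33 V
  V_4 = 43.31 V, V_5 = 1.112 V
R_eq = V_0 / 1 A = 122 Ω

Final answer: 122 Ω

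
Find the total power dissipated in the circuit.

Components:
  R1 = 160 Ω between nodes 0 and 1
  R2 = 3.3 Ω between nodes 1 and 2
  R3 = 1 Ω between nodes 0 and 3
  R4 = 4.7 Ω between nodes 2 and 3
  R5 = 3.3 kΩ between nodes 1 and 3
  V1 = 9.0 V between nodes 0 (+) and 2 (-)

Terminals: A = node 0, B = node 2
Nodal analysis, taking node 2 as the 0 V reference.
Source V1 fixes V_0 = 9 V.
KCL at each unknown node (sum of currents leaving = 0; resistances in Ω):
  Node 1: (V_1 - 9)/160 + (V_1 - 0)/3.3 + (V_1 - V_3)/3300 = 0
  Node 3: (V_3 - 9)/1 + (V_3 - 0)/4.7 + (V_3 - V_1)/3300 = 0
Collecting terms (coefficients in siemens):
  0.3096·V_1 - 0.000303·V_3 = 0.05625
  1.213·V_3 - 0.000303·V_1 = 9
Determinant D = (0.3096)(1.213) - (-0.000303)(-0.000303) = 0.3755
V_1 = [(0.05625)(1.213) - (-0.000303)(9)]/D = 0.189 V
V_3 = [(0.3096)(9) - (0.05625)(-0.000303)]/D = 7.419 V
Power in each resistor, P = (ΔV)²/R:
  P_R1 = (9 - 0.189)²/160 = 0.4852 W
  P_R2 = (0.189 - 0)²/3.3 = 0.01082 W
  P_R3 = (9 - 7.419)²/1 = 2.499 W
  P_R4 = (0 - 7.419)²/4.7 = 11.71 W
  P_R5 = (0.189 - 7.419)²/3300 = 0.01584 W
P_total = P_R1 + P_R2 + P_R3 + P_R4 + P_R5 = 14.72 W

Final answer: 14.72 W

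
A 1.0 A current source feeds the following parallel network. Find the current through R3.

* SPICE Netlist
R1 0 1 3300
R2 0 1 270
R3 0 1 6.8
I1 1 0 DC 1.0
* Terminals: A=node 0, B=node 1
All resistors sit directly between nodes 0 and 1, so they are in parallel and share one voltage V; the full source current 1 A splits among them.
1/R_par = 1/3300 + 1/270 + 1/6.8 = 0.1511 S  =>  R_par = 6.62 Ω
V = I × R_par = 1 × 6.62 = 6.62 V
I_R3 = V/R3 = 6.62/6.8 = 0.9735 A

Final answer: 0.9735 A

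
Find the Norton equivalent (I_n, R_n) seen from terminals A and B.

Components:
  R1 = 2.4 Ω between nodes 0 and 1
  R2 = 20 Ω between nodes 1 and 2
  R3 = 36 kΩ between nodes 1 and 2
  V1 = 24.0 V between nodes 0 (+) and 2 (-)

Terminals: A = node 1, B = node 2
Find the Thévenin equivalent first; then I_n = V_th/R_th and R_n = R_th.
Step 1 — V_th is the open-circuit voltage V_A - V_B (nothing connected across the terminals).
Nodal analysis, taking node 2 as the 0 V reference.
Source V1 fixes V_0 = 24 V.
KCL at each unknown node (sum of currents leaving = 0; resistances in Ω):
  Node 1: (V_1 - 24)/2.4 + (V_1 - 0)/20 + (V_1 - 0)/36000 = 0
Collecting terms: 0.4667 × V_1 = 10  =>  V_1 = 21.43 V
V_th = V_1 - V_2 = 21.43 - 0 = 21.43 V
Step 2 — R_th: zero the source — replace V1 by a short circuit (node 2 merges into node 0) — and find the resistance seen between A (node 1) and B (node 0).
Reduce the network between node 1 (A) and node 0 (B) by series/parallel combination:
  Rp1 = R1 ‖ R2 ‖ R3 (parallel, all between nodes 0 and 1) = 1/(1/2.4 + 1/20 + 1/36000) = 2.143 Ω
R_th = 2.143 Ω
I_n = V_th/R_th = 21.43/2.143 = 10 A, and R_n = R_th = 2.143 Ω

Final answer: I_n = 10 A, R_n = 2.143 Ω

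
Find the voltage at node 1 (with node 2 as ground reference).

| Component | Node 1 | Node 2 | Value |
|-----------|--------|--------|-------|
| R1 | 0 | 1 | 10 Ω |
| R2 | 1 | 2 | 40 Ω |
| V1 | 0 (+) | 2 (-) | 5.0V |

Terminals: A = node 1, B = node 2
Nodal analysis, taking node 2 as the 0 V reference.
Source V1 fixes V_0 = 5 V.
KCL at each unknown node (sum of currents leaving = 0; resistances in Ω):
  Node 1: (V_1 - 5)/10 + (V_1 - 0)/40 = 0
Collecting terms: 0.125 × V_1 = 0.5  =>  V_1 = 4 V
The requested potential is V_1 = 4 V.

Final answer: V_1 = 4 V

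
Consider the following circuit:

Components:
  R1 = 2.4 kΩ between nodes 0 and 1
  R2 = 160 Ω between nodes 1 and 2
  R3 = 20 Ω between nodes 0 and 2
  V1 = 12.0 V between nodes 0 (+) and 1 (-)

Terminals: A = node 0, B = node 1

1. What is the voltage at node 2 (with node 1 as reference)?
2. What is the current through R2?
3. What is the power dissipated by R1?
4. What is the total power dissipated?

Nodal analysis, taking node 1 as the 0 V reference.
Source V1 fixes V_0 = 12 V.
KCL at each unknown node (sum of currents leaving = 0; resistances in Ω):
  Node 2: (V_2 - 0)/160 + (V_2 - 12)/20 = 0
Collecting terms: 0.05625 × V_2 = 0.6  =>  V_2 = 10.67 V
Part 1:
  Read off the nodal solution: V_2 = 10.67 V
Part 2:
  I_R2 = (V_1 - V_2)/R2 = (0 - 10.67)/160 = -0.06667 A
  Magnitude: I_R2 = 0.06667 A
Part 3:
  I_R1 = (V_0 - V_1)/R1 = (12 - 0)/2400 = 0.005 A
  P_R1 = I_R1² × R1 = (0.005)² × 2400 = 0.06 W
Part 4:
  Power in each resistor, P = (ΔV)²/R:
    P_R1 = (12 - 0)²/2400 = 0.06 W
    P_R2 = (0 - 10.67)²/160 = 0.7111 W
    P_R3 = (12 - 10.67)²/20 = 0.08889 W
  P_total = P_R1 + P_R2 + P_R3 = 0.86 W

Final answers:
1. V_2 = 10.67 V
2. I_R2 = 0.06667 A
3. P_R1 = 0.06 W
4. P_total = 0.86 W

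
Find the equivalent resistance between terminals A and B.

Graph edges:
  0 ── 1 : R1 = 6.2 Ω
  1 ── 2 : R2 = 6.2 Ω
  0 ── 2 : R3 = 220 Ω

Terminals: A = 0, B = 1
Reduce the network between node 0 (A) and node 1 (B) by series/parallel combination:
  Rs1 = R3 + R2 (series, joined only at node 2) = 220 + 6.2 = 226.2 Ω
  Rp1 = R1 ‖ Rs1 (parallel, both between nodes 0 and 1) = 1/(1/6.2 + 1/226.2) = 6.035 Ω
R_eq = 6.035 Ω

Final answer: 6.035 Ω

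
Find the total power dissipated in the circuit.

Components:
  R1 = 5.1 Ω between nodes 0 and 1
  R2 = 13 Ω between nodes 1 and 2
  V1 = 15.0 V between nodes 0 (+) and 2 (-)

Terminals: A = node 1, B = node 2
Nodal analysis, taking node 2 as the 0 V reference.
Source V1 fixes V_0 = 15 V.
KCL at each unknown node (sum of currents leaving = 0; resistances in Ω):
  Node 1: (V_1 - 15)/5.1 + (V_1 - 0)/13 = 0
Collecting terms: 0.273 × V_1 = 2.941  =>  V_1 = 10.77 V
Power in each resistor, P = (ΔV)²/R:
  P_R1 = (15 - 10.77)²/5.1 = 3.503 W
  P_R2 = (10.77 - 0)²/13 = 8.928 W
P_total = P_R1 + P_R2 = 12.43 W

Final answer: 12.43 W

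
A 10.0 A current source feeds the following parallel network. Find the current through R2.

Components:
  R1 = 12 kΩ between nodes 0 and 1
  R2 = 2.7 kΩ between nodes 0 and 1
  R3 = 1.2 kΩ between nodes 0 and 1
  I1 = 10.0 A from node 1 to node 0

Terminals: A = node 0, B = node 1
All resistors sit directly between nodes 0 and 1, so they are in parallel and share one voltage V; the full source current 10 A splits among them.
1/R_par = 1/12000 + 1/2700 + 1/1200 = 0.001287 S  =>  R_par = 777 Ω
V = I × R_par = 10 × 777 = 7770 V
I_R2 = V/R2 = 7770/2700 = 2.878 A

Final answer: 2.878 A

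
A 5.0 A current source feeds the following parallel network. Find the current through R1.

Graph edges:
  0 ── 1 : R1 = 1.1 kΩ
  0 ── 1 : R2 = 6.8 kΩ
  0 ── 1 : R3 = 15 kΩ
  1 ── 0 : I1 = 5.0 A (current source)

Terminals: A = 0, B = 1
All resistors sit directly between nodes 0 and 1, so they are in parallel and share one voltage V; the full source current 5 A splits among them.
1/R_par = 1/1100 + 1/6800 + 1/15000 = 0.001123 S  =>  R_par = 890.6 Ω
V = I × R_par = 5 × 890.6 = 4453 V
I_R1 = V/R1 = 4453/1100 = 4.048 A

Final answer: 4.048 A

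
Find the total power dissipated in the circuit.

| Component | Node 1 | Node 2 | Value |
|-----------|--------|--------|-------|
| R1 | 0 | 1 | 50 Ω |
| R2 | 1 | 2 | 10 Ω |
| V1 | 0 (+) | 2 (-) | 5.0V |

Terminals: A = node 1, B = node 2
Nodal analysis, taking node 2 as the 0 V reference.
Source V1 fixes V_0 = 5 V.
KCL at each unknown node (sum of currents leaving = 0; resistances in Ω):
  Node 1: (V_1 - 5)/50 + (V_1 - 0)/10 = 0
Collecting terms: 0.12 × V_1 = 0.1  =>  V_1 = 0.8333 V
Power in each resistor, P = (ΔV)²/R:
  P_R1 = (5 - 0.8333)²/50 = 0.3472 W
  P_R2 = (0.8333 - 0)²/10 = 0.06944 W
P_total = P_R1 + P_R2 = 0.4167 W

Final answer: 0.4167 W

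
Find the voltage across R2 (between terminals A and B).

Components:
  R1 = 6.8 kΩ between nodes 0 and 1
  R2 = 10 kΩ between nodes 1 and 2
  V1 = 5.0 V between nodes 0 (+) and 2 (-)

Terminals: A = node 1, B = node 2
R1 and R2 are in series across V1 (node 0 → node 1 → node 2), and the output A–B is taken across R2, so this is a voltage divider.
Series current: I = V1/(R1 + R2) = 5/(6800 + 10000) = 5/16800 = 0.0002976 A
V_R2 = I × R2 = V1 × R2/(R1 + R2) = 5 × 10000/16800 = 2.976 V

Final answer: 2.976 V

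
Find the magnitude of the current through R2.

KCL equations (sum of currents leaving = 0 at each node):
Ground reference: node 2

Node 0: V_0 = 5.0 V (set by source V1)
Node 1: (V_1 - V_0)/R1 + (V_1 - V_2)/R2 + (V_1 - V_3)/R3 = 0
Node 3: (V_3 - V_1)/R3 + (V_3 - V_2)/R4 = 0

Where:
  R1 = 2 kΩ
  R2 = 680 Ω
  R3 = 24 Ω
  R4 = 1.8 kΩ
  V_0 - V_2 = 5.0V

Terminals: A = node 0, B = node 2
Nodal analysis, taking node 2 as the 0 V reference.
Source V1 fixes V_0 = 5 V.
KCL at each unknown node (sum of currents leaving = 0; resistances in Ω):
  Node 1: (V_1 - 5)/2000 + (V_1 - 0)/680 + (V_1 - V_3)/24 = 0
  Node 3: (V_3 - V_1)/24 + (V_3 - 0)/1800 = 0
Collecting terms (coefficients in siemens):
  0.04364·V_1 - 0.04167·V_3 = 0.0025
  0.04222·V_3 - 0.04167·V_1 = 0
Determinant D = (0.04364)(0.04222) - (-0.04167)(-0.04167) = 0.0001064
V_1 = [(0.0025)(0.04222) - (-0.04167)(0)]/D = 0.9925 V
V_3 = [(0.04364)(0) - (0.0025)(-0.04167)]/D = 0.9795 V
I_R2 = (V_1 - V_2)/R2 = (0.9925 - 0)/680 = 0.00146 A
|I_R2| = 0.00146 A

Final answer: |I_R2| = 0.00146 A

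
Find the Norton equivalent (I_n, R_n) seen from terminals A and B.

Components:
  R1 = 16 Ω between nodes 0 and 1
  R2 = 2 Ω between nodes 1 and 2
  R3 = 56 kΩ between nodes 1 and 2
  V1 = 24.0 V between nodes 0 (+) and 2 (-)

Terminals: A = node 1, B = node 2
Find the Thévenin equivalent first; then I_n = V_th/R_th and R_n = R_th.
Step 1 — V_th is the open-circuit voltage V_A - V_B (nothing connected across the terminals).
Nodal analysis, taking node 2 as the 0 V reference.
Source V1 fixes V_0 = 24 V.
KCL at each unknown node (sum of currents leaving = 0; resistances in Ω):
  Node 1: (V_1 - 24)/16 + (V_1 - 0)/2 + (V_1 - 0)/56000 = 0
Collecting terms: 0.5625 × V_1 = 1.5  =>  V_1 = 2.667 V
V_th = V_1 - V_2 = 2.667 - 0 = 2.667 V
Step 2 — R_th: zero the source — replace V1 by a short circuit (node 2 merges into node 0) — and find the resistance seen between A (node 1) and B (node 0).
Reduce the network between node 1 (A) and node 0 (B) by series/parallel combination:
  Rp1 = R1 ‖ R2 ‖ R3 (parallel, all between nodes 0 and 1) = 1/(1/16 + 1/2 + 1/56000) = 1.778 Ω
R_th = 1.778 Ω
I_n = V_th/R_th = 2.667/1.778 = 1.5 A, and R_n = R_th = 1.778 Ω

Final answer: I_n = 1.5 A, R_n = 1.778 Ω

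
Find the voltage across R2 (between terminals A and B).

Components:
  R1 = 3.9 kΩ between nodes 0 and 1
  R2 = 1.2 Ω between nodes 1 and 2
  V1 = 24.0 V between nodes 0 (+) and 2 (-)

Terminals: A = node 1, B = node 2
R1 and R2 are in series across V1 (node 0 → node 1 → node 2), and the output A–B is taken across R2, so this is a voltage divider.
Series current: I = V1/(R1 + R2) = 24/(3900 + 1.2) = 24/3901 = 0.006152 A
V_R2 = I × R2 = V1 × R2/(R1 + R2) = 24 × 1.2/3901 = 0.007382 V

Final answer: 0.007382 V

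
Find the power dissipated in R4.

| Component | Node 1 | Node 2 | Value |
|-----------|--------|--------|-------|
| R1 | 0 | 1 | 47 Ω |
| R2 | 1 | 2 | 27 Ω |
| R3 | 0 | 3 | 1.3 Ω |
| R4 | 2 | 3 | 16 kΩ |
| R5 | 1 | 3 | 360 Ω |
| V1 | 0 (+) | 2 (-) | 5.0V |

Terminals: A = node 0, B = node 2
Nodal analysis, taking node 2 as the 0 V reference.
Source V1 fixes V_0 = 5 V.
KCL at each unknown node (sum of currents leaving = 0; resistances in Ω):
  Node 1: (V_1 - 5)/47 + (V_1 - 0)/27 + (V_1 - V_3)/360 = 0
  Node 3: (V_3 - 5)/1.3 + (V_3 - 0)/16000 + (V_3 - V_1)/360 = 0
Collecting terms (coefficients in siemens):
  0.06109·V_1 - 0.002778·V_3 = 0.1064
  0.7721·V_3 - 0.002778·V_1 = 3.846
Determinant D = (0.06109)(0.7721) - (-0.002778)(-0.002778) = 0.04716
V_1 = [(0.1064)(0.7721) - (-0.002778)(3.846)]/D = 1.968 V
V_3 = [(0.06109)(3.846) - (0.1064)(-0.002778)]/D = 4.989 V
I_R4 = (V_2 - V_3)/R4 = (0 - 4.989)/16000 = -0.0003118 A
P_R4 = I_R4² × R4 = (-0.0003118)² × 16000 = 0.001555 W

Final answer: 0.001555 W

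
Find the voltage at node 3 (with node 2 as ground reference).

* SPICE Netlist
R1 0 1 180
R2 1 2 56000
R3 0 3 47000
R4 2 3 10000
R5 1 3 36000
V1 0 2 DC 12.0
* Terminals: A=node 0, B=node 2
Nodal analysis, taking node 2 as the 0 V reference.
Source V1 fixes V_0 = 12 V.
KCL at each unknown node (sum of currents leaving = 0; resistances in Ω):
  Node 1: (V_1 - 12)/180 + (V_1 - 0)/56000 + (V_1 - V_3)/36000 = 0
  Node 3: (V_3 - 12)/47000 + (V_3 - 0)/10000 + (V_3 - V_1)/36000 = 0
Collecting terms (coefficients in siemens):
  0.005601·V_1 - 0.00002778·V_3 = 0.06667
  0.0001491·V_3 - 0.00002778·V_1 = 0.0002553
Determinant D = (0.005601)(0.0001491) - (-0.00002778)(-0.00002778) = 0.0000008341
V_1 = [(0.06667)(0.0001491) - (-0.00002778)(0.0002553)]/D = 11.92 V
V_3 = [(0.005601)(0.0002553) - (0.06667)(-0.00002778)]/D = 3.935 V
The requested potential is V_3 = 3.935 V.

Final answer: V_3 = 3.935 V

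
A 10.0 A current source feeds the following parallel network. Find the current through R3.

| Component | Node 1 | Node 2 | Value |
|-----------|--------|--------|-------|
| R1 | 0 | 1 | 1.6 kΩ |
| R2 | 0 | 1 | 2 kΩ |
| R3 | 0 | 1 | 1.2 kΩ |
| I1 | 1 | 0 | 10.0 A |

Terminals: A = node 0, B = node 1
All resistors sit directly between nodes 0 and 1, so they are in parallel and share one voltage V; the full source current 10 A splits among them.
1/R_par = 1/1600 + 1/2000 + 1/1200 = 0.001958 S  =>  R_par = 510.6 Ω
V = I × R_par = 10 × 510.6 = 5106 V
I_R3 = V/R3 = 5106/1200 = 4.255 A

Final answer: 4.255 A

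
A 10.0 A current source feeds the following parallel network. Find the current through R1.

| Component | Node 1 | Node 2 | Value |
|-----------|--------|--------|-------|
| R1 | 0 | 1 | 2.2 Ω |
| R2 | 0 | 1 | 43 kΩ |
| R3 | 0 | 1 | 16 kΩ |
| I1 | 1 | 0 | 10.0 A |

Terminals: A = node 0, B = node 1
All resistors sit directly between nodes 0 and 1, so they are in parallel and share one voltage V; the full source current 10 A splits among them.
1/R_par = 1/2.2 + 1/43000 + 1/16000 = 0.4546 S  =>  R_par = 2.2 Ω
V = I × R_par = 10 × 2.2 = 22 V
I_R1 = V/R1 = 22/2.2 = 9.998 A

Final answer: 9.998 A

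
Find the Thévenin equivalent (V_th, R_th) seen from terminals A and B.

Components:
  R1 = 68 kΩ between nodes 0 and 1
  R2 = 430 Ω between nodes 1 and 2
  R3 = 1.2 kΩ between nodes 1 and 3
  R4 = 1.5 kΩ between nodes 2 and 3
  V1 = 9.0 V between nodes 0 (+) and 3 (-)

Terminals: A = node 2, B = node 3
Step 1 — V_th is the open-circuit voltage V_A - V_B (nothing connected across the terminals).
Nodal analysis, taking node 3 as the 0 V reference.
Source V1 fixes V_0 = 9 V.
KCL at each unknown node (sum of currents leaving = 0; resistances in Ω):
  Node 1: (V_1 - 9)/68000 + (V_1 - V_2)/430 + (V_1 - 0)/1200 = 0
  Node 2: (V_2 - V_1)/430 + (V_2 - 0)/1500 = 0
Collecting terms (coefficients in siemens):
  0.003174·V_1 - 0.002326·V_2 = 0.0001324
  0.002992·V_2 - 0.002326·V_1 = 0
Determinant D = (0.003174)(0.002992) - (-0.002326)(-0.002326) = 0.000004088
V_1 = [(0.0001324)(0.002992) - (-0.002326)(0)]/D = 0.09688 V
V_2 = [(0.003174)(0) - (0.0001324)(-0.002326)]/D = 0.07529 V
V_th = V_2 - V_3 = 0.07529 - 0 = 0.07529 V
Step 2 — R_th: zero the source — replace V1 by a short circuit (node 3 merges into node 0) — and find the resistance seen between A (node 2) and B (node 0).
Reduce the network between node 2 (A) and node 0 (B) by series/parallel combination:
  Rp1 = R1 ‖ R3 (parallel, both between nodes 0 and 1) = 1/(1/68000 + 1/1200) = 1179 Ω
  Rs1 = R2 + Rp1 (series, joined only at node 1) = 430 + 1179 = 1609 Ω
  Rp2 = R4 ‖ Rs1 (parallel, both between nodes 0 and 2) = 1/(1/1500 + 1/1609) = 776.3 Ω
R_th = 776.3 Ω

Final answer: V_th = 0.07529 V, R_th = 776.3 Ω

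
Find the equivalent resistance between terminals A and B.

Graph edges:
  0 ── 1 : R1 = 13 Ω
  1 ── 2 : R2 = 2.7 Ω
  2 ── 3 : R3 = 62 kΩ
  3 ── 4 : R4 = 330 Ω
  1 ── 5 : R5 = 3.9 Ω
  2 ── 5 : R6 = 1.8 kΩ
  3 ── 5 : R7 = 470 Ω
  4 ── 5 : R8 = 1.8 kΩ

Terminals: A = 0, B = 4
The network is not a plain series/parallel combination. Inject a 1 A test current into terminal A (node 0) and return it from terminal B (node 4); then R_eq = V_A / (1 A).
Nodal analysis, taking node 4 as the 0 V reference.
Current source I_test pushes 1 A into node 0 and draws it out of node 4.
KCL at each unknown node (sum of currents leaving = 0; resistances in Ω):
  Node 0: (V_0 - V_1)/13 - 1 = 0
  Node 1: (V_1 - V_0)/13 + (V_1 - V_2)/2.7 + (V_1 - V_5)/3.9 = 0
  Node 2: (V_2 - V_1)/2.7 + (V_2 - V_3)/62000 + (V_2 - V_5)/1800 = 0
  Node 3: (V_3 - V_2)/62000 + (V_3 - 0)/330 + (V_3 - V_5)/470 = 0
  Node 5: (V_5 - V_1)/3.9 + (V_5 - V_2)/1800 + (V_5 - V_3)/470 + (V_5 - 0)/1800 = 0
Collecting terms (coefficients in siemens):
  0.07692·V_0 - 0.07692·V_1 = 1
  0.7037·V_1 - 0.07692·V_0 - 0.3704·V_2 - 0.2564·V_5 = 0
  0.3709·V_2 - 0.3704·V_1 - 0.00001613·V_3 - 0.0005556·V_5 = 0
  0.005174·V_3 - 0.00001613·V_2 - 0.002128·V_5 = 0
  0.2596·V_5 - 0.2564·V_1 - 0.0005556·V_2 - 0.002128·V_3 = 0
Solving these 5 simultaneous equations (Gaussian elimination) gives:
  V_0 = 569 V, V_1 = 556 V, V_2 = 556 V, V_3 = 228.8 V
  V_5 = 552.1 V
R_eq = V_0 / 1 A = 569 Ω

Final answer: 569 Ω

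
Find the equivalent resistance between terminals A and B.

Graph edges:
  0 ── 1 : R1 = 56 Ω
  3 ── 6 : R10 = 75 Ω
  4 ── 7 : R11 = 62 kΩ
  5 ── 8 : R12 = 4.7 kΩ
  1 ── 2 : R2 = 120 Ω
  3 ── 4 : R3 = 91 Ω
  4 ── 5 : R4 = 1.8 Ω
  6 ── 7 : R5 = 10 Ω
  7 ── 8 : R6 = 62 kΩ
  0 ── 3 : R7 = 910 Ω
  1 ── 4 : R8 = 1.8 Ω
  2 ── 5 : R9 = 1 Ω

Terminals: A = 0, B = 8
The network is not a plain series/parallel combination. Inject a 1 A test current into terminal A (node 0) and return it from terminal B (node 8); then R_eq = V_A / (1 A).
Nodal analysis, taking node 8 as the 0 V reference.
Current source I_test pushes 1 A into node 0 and draws it out of node 8.
KCL at each unknown node (sum of currents leaving = 0; resistances in Ω):
  Node 0: (V_0 - V_1)/56 + (V_0 - V_3)/910 - 1 = 0
  Node 1: (V_1 - V_0)/56 + (V_1 - V_2)/120 + (V_1 - V_4)/1.8 = 0
  Node 2: (V_2 - V_1)/120 + (V_2 - V_5)/1 = 0
  Node 3: (V_3 - V_0)/910 + (V_3 - V_4)/91 + (V_3 - V_6)/75 = 0
  Node 4: (V_4 - V_1)/1.8 + (V_4 - V_3)/91 + (V_4 - V_5)/1.8 + (V_4 - V_7)/62000 = 0
  Node 5: (V_5 - V_2)/1 + (V_5 - V_4)/1.8 + (V_5 - 0)/4700 = 0
  Node 6: (V_6 - V_3)/75 + (V_6 - V_7)/10 = 0
  Node 7: (V_7 - V_4)/62000 + (V_7 - V_6)/10 + (V_7 - 0)/62000 = 0
Collecting terms (coefficients in siemens):
  0.01896·V_0 - 0.01786·V_1 - 0.001099·V_3 = 1
  0.5817·V_1 - 0.01786·V_0 - 0.008333·V_2 - 0.5556·V_4 = 0
  1.008·V_2 - 0.008333·V_1 - 1·V_5 = 0
  0.02542·V_3 - 0.001099·V_0 - 0.01099·V_4 - 0.01333·V_6 = 0
  1.122·V_4 - 0.5556·V_1 - 0.01099·V_3 - 0.5556·V_5 - 0.00001613·V_7 = 0
  1.556·V_5 - 1·V_2 - 0.5556·V_4 = 0
  0.1133·V_6 - 0.01333·V_3 - 0.1·V_7 = 0
  0.1·V_7 - 0.00001613·V_4 - 0.1·V_6 = 0
Solving these 8 simultaneous equations (Gaussian elimination) gives:
  V_0 = 4425 V, V_1 = 4372 V, V_2 = 4369 V, V_3 = 4370 V
  V_4 = 4371 V, V_5 = 4369 V, V_6 = 4365 V, V_7 = 4364 V
R_eq = V_0 / 1 A = 4425 Ω = 4.425 kΩ

Final answer: 4.425 kΩ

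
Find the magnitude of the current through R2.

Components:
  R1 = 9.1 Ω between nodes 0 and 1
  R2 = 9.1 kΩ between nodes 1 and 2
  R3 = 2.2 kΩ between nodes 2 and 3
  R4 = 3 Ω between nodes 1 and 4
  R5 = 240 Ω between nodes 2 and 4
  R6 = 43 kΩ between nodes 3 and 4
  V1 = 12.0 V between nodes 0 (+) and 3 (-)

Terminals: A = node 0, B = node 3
Nodal analysis, taking node 3 as the 0 V reference.
Source V1 fixes V_0 = 12 V.
KCL at each unknown node (sum of currents leaving = 0; resistances in Ω):
  Node 1: (V_1 - 12)/9.1 + (V_1 - V_2)/9100 + (V_1 - V_4)/3 = 0
  Node 2: (V_2 - V_1)/9100 + (V_2 - 0)/2200 + (V_2 - V_4)/240 = 0
  Node 4: (V_4 - V_1)/3 + (V_4 - V_2)/240 + (V_4 - 0)/43000 = 0
Collecting terms (coefficients in siemens):
  0.4433·V_1 - 0.0001099·V_2 - 0.3333·V_4 = 1.319
  0.004731·V_2 - 0.0001099·V_1 - 0.004167·V_4 = 0
  0.3375·V_4 - 0.3333·V_1 - 0.004167·V_2 = 0
Solving these 3 simultaneous equations (Gaussian elimination) gives:
  V_1 = 11.95 V, V_2 = 10.79 V, V_4 = 11.94 V
I_R2 = (V_1 - V_2)/R2 = (11.95 - 10.79)/9100 = 0.0001277 A
|I_R2| = 0.0001277 A

Final answer: |I_R2| = 0.0001277 A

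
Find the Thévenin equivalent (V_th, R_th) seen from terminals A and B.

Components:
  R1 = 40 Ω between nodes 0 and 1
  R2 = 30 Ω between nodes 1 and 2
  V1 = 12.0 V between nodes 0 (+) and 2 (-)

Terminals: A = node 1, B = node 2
Step 1 — V_th is the open-circuit voltage V_A - V_B (nothing connected across the terminals).
Nodal analysis, taking node 2 as the 0 V reference.
Source V1 fixes V_0 = 12 V.
KCL at each unknown node (sum of currents leaving = 0; resistances in Ω):
  Node 1: (V_1 - 12)/40 + (V_1 - 0)/30 = 0
Collecting terms: 0.05833 × V_1 = 0.3  =>  V_1 = 5.143 V
V_th = V_1 - V_2 = 5.143 - 0 = 5.143 V
Step 2 — R_th: zero the source — replace V1 by a short circuit (node 2 merges into node 0) — and find the resistance seen between A (node 1) and B (node 0).
Reduce the network between node 1 (A) and node 0 (B) by series/parallel combination:
  Rp1 = R1 ‖ R2 (parallel, both between nodes 0 and 1) = 1/(1/40 + 1/30) = 17.14 Ω
R_th = 17.14 Ω

Final answer: V_th = 5.143 V, R_th = 17.14 Ω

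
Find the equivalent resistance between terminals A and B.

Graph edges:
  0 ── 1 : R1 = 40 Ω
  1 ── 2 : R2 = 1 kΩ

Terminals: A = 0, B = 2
Reduce the network between node 0 (A) and node 2 (B) by series/parallel combination:
  Rs1 = R1 + R2 (series, joined only at node 1) = 40 + 1000 = 1040 Ω
R_eq = 1.04 kΩ

Final answer: 1.04 kΩ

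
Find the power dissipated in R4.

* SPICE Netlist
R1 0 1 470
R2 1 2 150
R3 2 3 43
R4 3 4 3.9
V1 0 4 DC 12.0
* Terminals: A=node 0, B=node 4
Nodal analysis, taking node 4 as the 0 V reference.
Source V1 fixes V_0 = 12 V.
KCL at each unknown node (sum of currents leaving = 0; resistances in Ω):
  Node 1: (V_1 - 12)/470 + (V_1 - V_2)/150 = 0
  Node 2: (V_2 - V_1)/150 + (V_2 - V_3)/43 = 0
  Node 3: (V_3 - V_2)/43 + (V_3 - 0)/3.9 = 0
Collecting terms (coefficients in siemens):
  0.008794·V_1 - 0.006667·V_2 = 0.02553
  0.02992·V_2 - 0.006667·V_1 - 0.02326·V_3 = 0
  0.2797·V_3 - 0.02326·V_2 = 0
Solving these 3 simultaneous equations (Gaussian elimination) gives:
  V_1 = 3.543 V, V_2 = 0.8439 V, V_3 = 0.07018 V
I_R4 = (V_3 - V_4)/R4 = (0.07018 - 0)/3.9 = 0.01799 A
P_R4 = I_R4² × R4 = (0.01799)² × 3.9 = 0.001263 W

Final answer: 0.001263 W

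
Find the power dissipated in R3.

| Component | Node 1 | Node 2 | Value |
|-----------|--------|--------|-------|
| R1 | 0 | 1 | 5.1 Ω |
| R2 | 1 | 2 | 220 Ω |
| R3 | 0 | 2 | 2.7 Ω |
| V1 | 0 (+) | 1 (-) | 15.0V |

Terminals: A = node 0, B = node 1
Nodal analysis, taking node 1 as the 0 V reference.
Source V1 fixes V_0 = 15 V.
KCL at each unknown node (sum of currents leaving = 0; resistances in Ω):
  Node 2: (V_2 - 0)/220 + (V_2 - 15)/2.7 = 0
Collecting terms: 0.3749 × V_2 = 5.556  =>  V_2 = 14.82 V
I_R3 = (V_0 - V_2)/R3 = (15 - 14.82)/2.7 = 0.06736 A
P_R3 = I_R3² × R3 = (0.06736)² × 2.7 = 0.01225 W

Final answer: 0.01225 W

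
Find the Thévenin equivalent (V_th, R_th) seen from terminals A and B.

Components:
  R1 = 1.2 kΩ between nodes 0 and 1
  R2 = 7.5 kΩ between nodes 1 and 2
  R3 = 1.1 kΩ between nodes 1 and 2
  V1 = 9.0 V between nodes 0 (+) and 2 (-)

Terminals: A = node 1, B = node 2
Step 1 — V_th is the open-circuit voltage V_A - V_B (nothing connected across the terminals).
Nodal analysis, taking node 2 as the 0 V reference.
Source V1 fixes V_0 = 9 V.
KCL at each unknown node (sum of currents leaving = 0; resistances in Ω):
  Node 1: (V_1 - 9)/1200 + (V_1 - 0)/7500 + (V_1 - 0)/1100 = 0
Collecting terms: 0.001876 × V_1 = 0.0075  =>  V_1 = 3.998 V
V_th = V_1 - V_2 = 3.998 - 0 = 3.998 V
Step 2 — R_th: zero the source — replace V1 by a short circuit (node 2 merges into node 0) — and find the resistance seen between A (node 1) and B (node 0).
Reduce the network between node 1 (A) and node 0 (B) by series/parallel combination:
  Rp1 = R1 ‖ R2 ‖ R3 (parallel, all between nodes 0 and 1) = 1/(1/1200 + 1/7500 + 1/1100) = 533.1 Ω
R_th = 533.1 Ω

Final answer: V_th = 3.998 V, R_th = 533.1 Ω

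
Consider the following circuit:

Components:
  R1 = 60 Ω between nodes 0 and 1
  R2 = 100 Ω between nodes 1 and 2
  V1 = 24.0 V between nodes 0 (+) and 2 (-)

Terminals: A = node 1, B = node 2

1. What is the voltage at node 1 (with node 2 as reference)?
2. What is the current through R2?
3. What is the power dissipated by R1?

Nodal analysis, taking node 2 as the 0 V reference.
Source V1 fixes V_0 = 24 V.
KCL at each unknown node (sum of currents leaving = 0; resistances in Ω):
  Node 1: (V_1 - 24)/60 + (V_1 - 0)/100 = 0
Collecting terms: 0.02667 × V_1 = 0.4  =>  V_1 = 15 V
Part 1:
  Read off the nodal solution: V_1 = 15 V
Part 2:
  I_R2 = (V_1 - V_2)/R2 = (15 - 0)/100 = 0.15 A
  Magnitude: I_R2 = 0.15 A
Part 3:
  I_R1 = (V_0 - V_1)/R1 = (24 - 15)/60 = 0.15 A
  P_R1 = I_R1² × R1 = (0.15)² × 60 = 1.35 W

Final answers:
1. V_1 = 15 V
2. I_R2 = 0.15 A
3. P_R1 = 1.35 W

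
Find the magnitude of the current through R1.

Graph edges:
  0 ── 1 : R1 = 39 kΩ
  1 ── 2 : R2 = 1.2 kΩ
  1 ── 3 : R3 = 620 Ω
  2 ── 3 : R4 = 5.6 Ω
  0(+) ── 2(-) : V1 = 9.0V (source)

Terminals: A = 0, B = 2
Nodal analysis, taking node 2 as the 0 V reference.
Source V1 fixes V_0 = 9 V.
KCL at each unknown node (sum of currents leaving = 0; resistances in Ω):
  Node 1: (V_1 - 9)/39000 + (V_1 - 0)/1200 + (V_1 - V_3)/620 = 0
  Node 3: (V_3 - V_1)/620 + (V_3 - 0)/5.6 = 0
Collecting terms (coefficients in siemens):
  0.002472·V_1 - 0.001613·V_3 = 0.0002308
  0.1802·V_3 - 0.001613·V_1 = 0
Determinant D = (0.002472)(0.1802) - (-0.001613)(-0.001613) = 0.0004428
V_1 = [(0.0002308)(0.1802) - (-0.001613)(0)]/D = 0.09391 V
V_3 = [(0.002472)(0) - (0.0002308)(-0.001613)]/D = 0.0008406 V
I_R1 = (V_0 - V_1)/R1 = (9 - 0.09391)/39000 = 0.0002284 A
|I_R1| = 0.0002284 A

Final answer: |I_R1| = 0.0002284 A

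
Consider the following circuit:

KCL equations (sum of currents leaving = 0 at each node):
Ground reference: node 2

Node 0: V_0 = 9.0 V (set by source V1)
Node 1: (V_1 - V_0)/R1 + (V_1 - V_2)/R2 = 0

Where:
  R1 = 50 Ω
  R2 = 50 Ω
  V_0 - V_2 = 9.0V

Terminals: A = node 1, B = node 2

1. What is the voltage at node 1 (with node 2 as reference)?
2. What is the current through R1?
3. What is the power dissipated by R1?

Nodal analysis, taking node 2 as the 0 V reference.
Source V1 fixes V_0 = 9 V.
KCL at each unknown node (sum of currents leaving = 0; resistances in Ω):
  Node 1: (V_1 - 9)/50 + (V_1 - 0)/50 = 0
Collecting terms: 0.04 × V_1 = 0.18  =>  V_1 = 4.5 V
Part 1:
  Read off the nodal solution: V_1 = 4.5 V
Part 2:
  I_R1 = (V_0 - V_1)/R1 = (9 - 4.5)/50 = 0.09 A
  Magnitude: I_R1 = 0.09 A
Part 3:
  I_R1 = (V_0 - V_1)/R1 = (9 - 4.5)/50 = 0.09 A
  P_R1 = I_R1² × R1 = (0.09)² × 50 = 0.405 W

Final answers:
1. V_1 = 4.5 V
2. I_R1 = 0.09 A
3. P_R1 = 0.405 W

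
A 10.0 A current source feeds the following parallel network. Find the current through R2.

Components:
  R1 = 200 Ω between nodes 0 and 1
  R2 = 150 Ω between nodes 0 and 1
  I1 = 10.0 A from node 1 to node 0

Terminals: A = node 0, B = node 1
All resistors sit directly between nodes 0 and 1, so they are in parallel and share one voltage V; the full source current 10 A splits among them.
1/R_par = 1/200 + 1/150 = 0.01167 S  =>  R_par = 85.71 Ω
V = I × R_par = 10 × 85.71 = 857.1 V
I_R2 = V/R2 = 857.1/150 = 5.714 A

Final answer: 5.714 A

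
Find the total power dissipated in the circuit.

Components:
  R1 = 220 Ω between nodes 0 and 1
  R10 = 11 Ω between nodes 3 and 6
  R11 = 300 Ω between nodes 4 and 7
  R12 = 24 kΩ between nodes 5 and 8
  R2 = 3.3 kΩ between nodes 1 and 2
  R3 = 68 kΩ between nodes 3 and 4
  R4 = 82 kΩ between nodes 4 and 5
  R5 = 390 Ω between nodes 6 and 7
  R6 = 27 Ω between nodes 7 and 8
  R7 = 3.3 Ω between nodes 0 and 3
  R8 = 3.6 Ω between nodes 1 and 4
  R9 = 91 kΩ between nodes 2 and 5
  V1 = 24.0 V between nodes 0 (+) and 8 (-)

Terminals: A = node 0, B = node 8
Nodal analysis, taking node 8 as the 0 V reference.
Source V1 fixes V_0 = 24 V.
KCL at each unknown node (sum of currents leaving = 0; resistances in Ω):
  Node 1: (V_1 - 24)/220 + (V_1 - V_2)/3300 + (V_1 - V_4)/3.6 = 0
  Node 2: (V_2 - V_1)/3300 + (V_2 - V_5)/91000 = 0
  Node 3: (V_3 - V_4)/68000 + (V_3 - 24)/3.3 + (V_3 - V_6)/11 = 0
  Node 4: (V_4 - V_3)/68000 + (V_4 - V_5)/82000 + (V_4 - V_1)/3.6 + (V_4 - V_7)/300 = 0
  Node 5: (V_5 - V_4)/82000 + (V_5 - V_2)/91000 + (V_5 - 0)/24000 = 0
  Node 6: (V_6 - V_7)/390 + (V_6 - V_3)/11 = 0
  Node 7: (V_7 - V_6)/390 + (V_7 - 0)/27 + (V_7 - V_4)/300 = 0
Collecting terms (coefficients in siemens):
  0.2826·V_1 - 0.000303·V_2 - 0.2778·V_4 = 0.1091
  0.000314·V_2 - 0.000303·V_1 - 0.00001099·V_5 = 0
  0.394·V_3 - 0.00001471·V_4 - 0.09091·V_6 = 7.273
  0.2811·V_4 - 0.2778·V_1 - 0.00001471·V_3 - 0.0000122·V_5 - 0.003333·V_7 = 0
  0.00006485·V_5 - 0.00001099·V_2 - 0.0000122·V_4 = 0
  0.09347·V_6 - 0.09091·V_3 - 0.002564·V_7 = 0
  0.04293·V_7 - 0.003333·V_4 - 0.002564·V_6 = 0
Solving these 7 simultaneous equations (Gaussian elimination) gives:
  V_1 = 14.97 V, V_2 = 14.63 V, V_3 = 23.82 V, V_4 = 14.82 V
  V_5 = 5.267 V, V_6 = 23.24 V, V_7 = 2.539 V
Power in each resistor, P = (ΔV)²/R:
  P_R1 = (24 - 14.97)²/220 = 0.3705 W
  P_R2 = (14.97 - 14.63)²/3300 = 0.00003495 W
  P_R3 = (23.82 - 14.82)²/68000 = 0.001191 W
  P_R4 = (14.82 - 5.267)²/82000 = 0.001114 W
  P_R5 = (23.24 - 2.539)²/390 = 1.099 W
  P_R6 = (2.539 - 0)²/27 = 0.2387 W
  P_R7 = (24 - 23.82)²/3.3 = 0.009345 W
  P_R8 = (14.97 - 14.82)²/3.6 = 0.006033 W
  P_R9 = (14.63 - 5.267)²/91000 = 0.0009638 W
  P_R10 = (23.82 - 23.24)²/11 = 0.03099 W
  P_R11 = (14.82 - 2.539)²/300 = 0.5031 W
  P_R12 = (5.267 - 0)²/24000 = 0.001156 W
P_total = P_R1 + P_R2 + P_R3 + P_R4 + P_R5 + P_R6 + P_R7 + P_R8 + P_R9 + P_R10 + P_R11 + P_R12 = 2.262 W

Final answer: 2.262 W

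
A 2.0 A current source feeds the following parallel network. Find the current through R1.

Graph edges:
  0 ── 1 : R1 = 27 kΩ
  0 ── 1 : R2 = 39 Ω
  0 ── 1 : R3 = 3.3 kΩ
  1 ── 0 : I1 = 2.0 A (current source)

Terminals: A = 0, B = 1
All resistors sit directly between nodes 0 and 1, so they are in parallel and share one voltage V; the full source current 2 A splits among them.
1/R_par = 1/27000 + 1/39 + 1/3300 = 0.02598 S  =>  R_par = 38.49 Ω
V = I × R_par = 2 × 38.49 = 76.98 V
I_R1 = V/R1 = 76.98/27000 = 0.002851 A

Final answer: 0.002851 A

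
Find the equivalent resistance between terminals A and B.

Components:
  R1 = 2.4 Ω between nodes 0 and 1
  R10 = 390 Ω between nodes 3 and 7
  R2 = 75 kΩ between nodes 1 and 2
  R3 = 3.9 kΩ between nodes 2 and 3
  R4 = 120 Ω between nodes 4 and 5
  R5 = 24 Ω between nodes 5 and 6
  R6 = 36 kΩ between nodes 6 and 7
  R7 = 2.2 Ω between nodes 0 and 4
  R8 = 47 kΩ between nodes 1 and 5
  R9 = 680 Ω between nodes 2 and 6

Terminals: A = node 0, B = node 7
The network is not a plain series/parallel combination. Inject a 1 A test current into terminal A (node 0) and return it from terminal B (node 7); then R_eq = V_A / (1 A).
Nodal analysis, taking node 7 as the 0 V reference.
Current source I_test pushes 1 A into node 0 and draws it out of node 7.
KCL at each unknown node (sum of currents leaving = 0; resistances in Ω):
  Node 0: (V_0 - V_1)/2.4 + (V_0 - V_4)/2.2 - 1 = 0
  Node 1: (V_1 - V_0)/2.4 + (V_1 - V_2)/75000 + (V_1 - V_5)/47000 = 0
  Node 2: (V_2 - V_1)/75000 + (V_2 - V_3)/3900 + (V_2 - V_6)/680 = 0
  Node 3: (V_3 - V_2)/3900 + (V_3 - 0)/390 = 0
  Node 4: (V_4 - V_0)/2.2 + (V_4 - V_5)/120 = 0
  Node 5: (V_5 - V_1)/47000 + (V_5 - V_4)/120 + (V_5 - V_6)/24 = 0
  Node 6: (V_6 - V_2)/680 + (V_6 - V_5)/24 + (V_6 - 0)/36000 = 0
Collecting terms (coefficients in siemens):
  0.8712·V_0 - 0.4167·V_1 - 0.4545·V_4 = 1
  0.4167·V_1 - 0.4167·V_0 - 0.00001333·V_2 - 0.00002128·V_5 = 0
  0.00174·V_2 - 0.00001333·V_1 - 0.0002564·V_3 - 0.001471·V_6 = 0
  0.002821·V_3 - 0.0002564·V_2 = 0
  0.4629·V_4 - 0.4545·V_0 - 0.008333·V_5 = 0
  0.05002·V_5 - 0.00002128·V_1 - 0.008333·V_4 - 0.04167·V_6 = 0
  0.04317·V_6 - 0.001471·V_2 - 0.04167·V_5 = 0
Solving these 7 simultaneous equations (Gaussian elimination) gives:
  V_0 = 4506 V, V_1 = 4506 V, V_2 = 3770 V, V_3 = 342.8 V
  V_4 = 4504 V, V_5 = 4385 V, V_6 = 4361 V
R_eq = V_0 / 1 A = 4506 Ω = 4.506 kΩ

Final answer: 4.506 kΩ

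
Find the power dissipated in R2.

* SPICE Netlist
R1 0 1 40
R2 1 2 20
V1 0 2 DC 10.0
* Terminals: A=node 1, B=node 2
Nodal analysis, taking node 2 as the 0 V reference.
Source V1 fixes V_0 = 10 V.
KCL at each unknown node (sum of currents leaving = 0; resistances in Ω):
  Node 1: (V_1 - 10)/40 + (V_1 - 0)/20 = 0
Collecting terms: 0.075 × V_1 = 0.25  =>  V_1 = 3.333 V
I_R2 = (V_1 - V_2)/R2 = (3.333 - 0)/20 = 0.1667 A
P_R2 = I_R2² × R2 = (0.1667)² × 20 = 0.5556 W

Final answer: 0.5556 W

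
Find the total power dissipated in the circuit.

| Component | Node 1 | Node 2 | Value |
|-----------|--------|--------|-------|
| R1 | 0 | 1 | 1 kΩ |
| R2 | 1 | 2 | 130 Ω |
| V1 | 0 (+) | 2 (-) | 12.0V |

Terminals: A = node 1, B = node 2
Nodal analysis, taking node 2 as the 0 V reference.
Source V1 fixes V_0 = 12 V.
KCL at each unknown node (sum of currents leaving = 0; resistances in Ω):
  Node 1: (V_1 - 12)/1000 + (V_1 - 0)/130 = 0
Collecting terms: 0.008692 × V_1 = 0.012  =>  V_1 = 1.381 V
Power in each resistor, P = (ΔV)²/R:
  P_R1 = (12 - 1.381)²/1000 = 0.1128 W
  P_R2 = (1.381 - 0)²/130 = 0.01466 W
P_total = P_R1 + P_R2 = 0.1274 W

Final answer: 0.1274 W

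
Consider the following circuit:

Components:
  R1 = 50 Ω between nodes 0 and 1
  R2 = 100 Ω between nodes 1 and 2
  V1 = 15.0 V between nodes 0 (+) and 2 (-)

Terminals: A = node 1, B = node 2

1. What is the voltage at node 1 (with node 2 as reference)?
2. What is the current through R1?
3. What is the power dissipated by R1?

Nodal analysis, taking node 2 as the 0 V reference.
Source V1 fixes V_0 = 15 V.
KCL at each unknown node (sum of currents leaving = 0; resistances in Ω):
  Node 1: (V_1 - 15)/50 + (V_1 - 0)/100 = 0
Collecting terms: 0.03 × V_1 = 0.3  =>  V_1 = 10 V
Part 1:
  Read off the nodal solution: V_1 = 10 V
Part 2:
  I_R1 = (V_0 - V_1)/R1 = (15 - 10)/50 = 0.1 A
  Magnitude: I_R1 = 0.1 A
Part 3:
  I_R1 = (V_0 - V_1)/R1 = (15 - 10)/50 = 0.1 A
  P_R1 = I_R1² × R1 = (0.1)² × 50 = 0.5 W

Final answers:
1. V_1 = 10 V
2. I_R1 = 0.1 A
3. P_R1 = 0.5 W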